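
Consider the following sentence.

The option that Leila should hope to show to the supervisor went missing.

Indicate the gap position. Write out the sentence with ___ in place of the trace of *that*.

The option that Leila should hope to show ___ to the supervisor went missing.

'that' is the direct object of 'show'. The gap is right after 'show'.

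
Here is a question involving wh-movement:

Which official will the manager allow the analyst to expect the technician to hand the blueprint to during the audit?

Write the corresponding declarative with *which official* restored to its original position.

The manager will allow the analyst to expect the technician to hand the blueprint to which official during the audit.

The filler 'which official' is interpreted as the object of the preposition 'to' (recipient of 'hand'). It moves to the left edge, and the trace sits right after 'to':
Which official will the manager allow the analyst to expect the technician to hand the blueprint to ___ during the audit?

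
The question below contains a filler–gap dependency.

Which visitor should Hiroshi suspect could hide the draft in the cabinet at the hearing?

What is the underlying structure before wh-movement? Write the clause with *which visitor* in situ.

Hiroshi should suspect which visitor could hide the draft in the cabinet at the hearing.

The filler 'which visitor' is interpreted as the subject of the clause embedded under 'suspect'. Fronting leaves a gap immediately after 'suspect':
Which visitor should Hiroshi suspect ___ could hide the draft in the cabinet at the hearing?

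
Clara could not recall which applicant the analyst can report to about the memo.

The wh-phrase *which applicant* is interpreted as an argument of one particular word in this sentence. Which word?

to

Underlying clause: The analyst can report to which applicant about the memo.
'which applicant' is the object of the preposition 'to'. Fronting leaves a gap immediately after 'to':
Clara could not recall which applicant the analyst can report to ___ about the memo.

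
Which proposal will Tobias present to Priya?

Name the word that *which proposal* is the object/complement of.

In situ: Tobias will present which proposal to Priya.
'which proposal' functions as the direct object of 'present'. Fronting leaves a gap immediately after 'present':
Which proposal will Tobias present ___ to Priya?

present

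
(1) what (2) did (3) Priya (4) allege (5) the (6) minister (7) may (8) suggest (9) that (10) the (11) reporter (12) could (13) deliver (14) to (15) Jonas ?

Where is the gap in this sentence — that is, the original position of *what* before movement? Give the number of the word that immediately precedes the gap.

Underlying clause: Priya did allege the minister may suggest that the reporter could deliver what to Jonas.
The filler 'what' is interpreted as the direct object of 'deliver'. Fronting leaves a gap immediately after 'deliver':
What did Priya allege the minister may suggest that the reporter could deliver ___ to Jonas?
'deliver' is word 13.

13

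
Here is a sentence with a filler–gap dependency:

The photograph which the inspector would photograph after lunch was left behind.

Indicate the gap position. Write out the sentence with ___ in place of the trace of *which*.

'which' is the direct object of 'photograph'. The gap is right after 'photograph'.

The photograph which the inspector would photograph ___ after lunch was left behind.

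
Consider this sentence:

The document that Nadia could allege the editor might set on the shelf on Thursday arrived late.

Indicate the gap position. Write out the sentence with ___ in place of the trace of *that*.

The filler 'that' is interpreted as the direct object of 'set'. The gap is right after 'set'.

The document that Nadia could allege the editor might set ___ on the shelf on Thursday arrived late.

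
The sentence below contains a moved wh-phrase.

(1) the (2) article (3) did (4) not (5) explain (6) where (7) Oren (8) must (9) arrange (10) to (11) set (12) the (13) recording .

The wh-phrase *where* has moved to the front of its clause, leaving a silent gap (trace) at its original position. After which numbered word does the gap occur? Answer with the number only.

13

Pre-movement form: Oren must arrange to set the recording where.
'where' functions as the locative complement of 'set'. Fronting leaves a gap immediately after 'recording':
The article did not explain where Oren must arrange to set the recording ___.
'recording' is word 13.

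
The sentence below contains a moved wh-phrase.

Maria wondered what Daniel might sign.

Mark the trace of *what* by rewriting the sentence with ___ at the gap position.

Maria wondered what Daniel might sign ___.

Before movement: Daniel might sign what.
'what' is the direct object of 'sign'. The gap is right after 'sign'.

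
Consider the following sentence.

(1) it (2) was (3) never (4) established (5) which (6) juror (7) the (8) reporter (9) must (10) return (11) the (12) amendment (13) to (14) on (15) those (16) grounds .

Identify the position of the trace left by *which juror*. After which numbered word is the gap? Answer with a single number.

Pre-movement form: The reporter must return the amendment to which juror on those grounds.
The filler 'which juror' is interpreted as the object of the preposition 'to' (recipient of 'return'). It moves to the left edge, and the trace sits right after 'to':
It was never established which juror the reporter must return the amendment to ___ on those grounds.
'to' is word 13.

13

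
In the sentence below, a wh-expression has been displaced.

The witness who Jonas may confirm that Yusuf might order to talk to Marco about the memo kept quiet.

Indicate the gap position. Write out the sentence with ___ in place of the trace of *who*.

'who' functions as the direct object of 'order'. The gap is right after 'order'.

The witness who Jonas may confirm that Yusuf might order ___ to talk to Marco about the memo kept quiet.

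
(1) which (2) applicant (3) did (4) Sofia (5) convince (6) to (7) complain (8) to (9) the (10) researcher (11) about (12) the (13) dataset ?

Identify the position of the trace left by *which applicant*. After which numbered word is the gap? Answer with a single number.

5

Before movement: Sofia did convince which applicant to complain to the researcher about the dataset.
The filler 'which applicant' is interpreted as the direct object of 'convince'. Fronting leaves a gap immediately after 'convince':
Which applicant did Sofia convince ___ to complain to the researcher about the dataset?
'convince' is word 5.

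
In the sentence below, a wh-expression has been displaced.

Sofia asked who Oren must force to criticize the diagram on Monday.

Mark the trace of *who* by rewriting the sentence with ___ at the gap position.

Sofia asked who Oren must force ___ to criticize the diagram on Monday.

Pre-movement form: Oren must force who to criticize the diagram on Monday.
The filler 'who' is interpreted as the direct object of 'force'. The gap is right after 'force'.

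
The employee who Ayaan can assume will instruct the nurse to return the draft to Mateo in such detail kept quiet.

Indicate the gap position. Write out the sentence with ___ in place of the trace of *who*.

The employee who Ayaan can assume ___ will instruct the nurse to return the draft to Mateo in such detail kept quiet.

'who' functions as the subject of the clause embedded under 'assume'. The gap is right after 'assume'.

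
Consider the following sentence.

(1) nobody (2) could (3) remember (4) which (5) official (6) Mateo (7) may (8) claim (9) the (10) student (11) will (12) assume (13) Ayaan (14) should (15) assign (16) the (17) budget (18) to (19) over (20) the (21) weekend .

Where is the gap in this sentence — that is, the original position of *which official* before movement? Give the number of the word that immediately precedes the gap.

In situ: Mateo may claim the student will assume Ayaan should assign the budget to which official over the weekend.
'which official' is the object of the preposition 'to' (recipient of 'assign'). It moves to the left edge, and the trace sits right after 'to':
Nobody could remember which official Mateo may claim the student will assume Ayaan should assign the budget to ___ over the weekend.
'to' is word 18.

18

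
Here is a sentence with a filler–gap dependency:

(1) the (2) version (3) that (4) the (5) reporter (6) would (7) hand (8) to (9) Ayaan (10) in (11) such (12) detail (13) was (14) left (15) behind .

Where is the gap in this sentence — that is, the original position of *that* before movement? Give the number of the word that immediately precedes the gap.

The filler 'that' is interpreted as the direct object of 'hand'. It moves to the left edge, and the trace sits right after 'hand':
The version that the reporter would hand ___ to Ayaan in such detail was left behind.
'hand' is word 7.

7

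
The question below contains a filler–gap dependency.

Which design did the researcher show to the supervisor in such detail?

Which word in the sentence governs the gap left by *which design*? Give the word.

show

Underlying clause: The researcher did show which design to the supervisor in such detail.
'which design' is the direct object of 'show'. It moves to the left edge, and the trace sits right after 'show':
Which design did the researcher show ___ to the supervisor in such detail?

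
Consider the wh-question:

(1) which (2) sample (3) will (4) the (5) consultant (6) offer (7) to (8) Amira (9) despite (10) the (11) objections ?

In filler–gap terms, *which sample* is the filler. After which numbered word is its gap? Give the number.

6

Underlying clause: The consultant will offer which sample to Amira despite the objections.
'which sample' functions as the direct object of 'offer'. Wh-movement fronts it, leaving a gap right after 'offer':
Which sample will the consultant offer ___ to Amira despite the objections?
'offer' is word 6.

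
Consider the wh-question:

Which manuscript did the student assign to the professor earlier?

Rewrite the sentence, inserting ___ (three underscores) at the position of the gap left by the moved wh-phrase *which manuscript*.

Pre-movement form: The student did assign which manuscript to the professor earlier.
'which manuscript' is the direct object of 'assign'. The gap is right after 'assign'.

Which manuscript did the student assign ___ to the professor earlier?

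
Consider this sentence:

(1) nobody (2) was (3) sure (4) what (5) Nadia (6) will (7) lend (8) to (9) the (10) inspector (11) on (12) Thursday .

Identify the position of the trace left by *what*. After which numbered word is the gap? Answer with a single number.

7

Before movement: Nadia will lend what to the inspector on Thursday.
'what' functions as the direct object of 'lend'. Wh-movement fronts it, leaving a gap right after 'lend':
Nobody was sure what Nadia will lend ___ to the inspector on Thursday.
'lend' is word 7.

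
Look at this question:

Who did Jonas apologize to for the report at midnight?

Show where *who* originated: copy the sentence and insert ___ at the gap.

In situ: Jonas did apologize to who for the report at midnight.
'who' is the object of the preposition 'to'. The gap is right after 'to'.

Who did Jonas apologize to ___ for the report at midnight?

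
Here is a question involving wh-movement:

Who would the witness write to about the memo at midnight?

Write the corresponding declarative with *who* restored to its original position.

The filler 'who' is interpreted as the object of the preposition 'to'. Wh-movement fronts it, leaving a gap right after 'to':
Who would the witness write to ___ about the memo at midnight?

The witness would write to who about the memo at midnight.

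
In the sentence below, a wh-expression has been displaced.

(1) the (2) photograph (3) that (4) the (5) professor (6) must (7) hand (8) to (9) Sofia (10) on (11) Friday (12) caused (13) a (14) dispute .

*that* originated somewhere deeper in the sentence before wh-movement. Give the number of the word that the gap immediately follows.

The filler 'that' is interpreted as the direct object of 'hand'. It moves to the left edge, and the trace sits right after 'hand':
The photograph that the professor must hand ___ to Sofia on Friday caused a dispute.
'hand' is word 7.

7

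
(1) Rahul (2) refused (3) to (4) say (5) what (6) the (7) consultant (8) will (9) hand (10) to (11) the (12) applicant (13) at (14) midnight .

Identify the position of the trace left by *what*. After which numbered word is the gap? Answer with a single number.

Before movement: The consultant will hand what to the applicant at midnight.
The filler 'what' is interpreted as the direct object of 'hand'. Wh-movement fronts it, leaving a gap right after 'hand':
Rahul refused to say what the consultant will hand ___ to the applicant at midnight.
'hand' is word 9.

9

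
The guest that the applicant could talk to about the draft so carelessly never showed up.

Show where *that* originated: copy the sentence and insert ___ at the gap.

The guest that the applicant could talk to ___ about the draft so carelessly never showed up.

The filler 'that' is interpreted as the object of the preposition 'to'. The gap is right after 'to'.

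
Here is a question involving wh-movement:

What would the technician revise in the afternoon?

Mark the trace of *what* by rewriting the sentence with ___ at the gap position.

What would the technician revise ___ in the afternoon?

Pre-movement form: The technician would revise what in the afternoon.
The filler 'what' is interpreted as the direct object of 'revise'. The gap is right after 'revise'.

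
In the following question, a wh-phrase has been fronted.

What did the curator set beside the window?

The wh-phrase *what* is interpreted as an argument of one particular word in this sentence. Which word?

In situ: The curator did set what beside the window.
'what' functions as the direct object of 'set'. Fronting leaves a gap immediately after 'set':
What did the curator set ___ beside the window?

set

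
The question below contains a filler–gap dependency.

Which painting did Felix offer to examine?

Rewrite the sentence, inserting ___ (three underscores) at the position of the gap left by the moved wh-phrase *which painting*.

Which painting did Felix offer to examine ___?

Before movement: Felix did offer to examine which painting.
'which painting' functions as the direct object of 'examine'. The gap is right after 'examine'.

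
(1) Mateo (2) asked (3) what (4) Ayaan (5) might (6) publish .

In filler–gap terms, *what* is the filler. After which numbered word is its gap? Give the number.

Underlying clause: Ayaan might publish what.
'what' functions as the direct object of 'publish'. Wh-movement fronts it, leaving a gap right after 'publish':
Mateo asked what Ayaan might publish ___.
'publish' is word 6.

6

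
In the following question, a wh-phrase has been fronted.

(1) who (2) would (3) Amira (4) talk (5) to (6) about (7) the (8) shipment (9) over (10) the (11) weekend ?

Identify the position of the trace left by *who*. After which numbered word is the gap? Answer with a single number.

5

Underlying clause: Amira would talk to who about the shipment over the weekend.
The filler 'who' is interpreted as the object of the preposition 'to'. Fronting leaves a gap immediately after 'to':
Who would Amira talk to ___ about the shipment over the weekend?
'to' is word 5.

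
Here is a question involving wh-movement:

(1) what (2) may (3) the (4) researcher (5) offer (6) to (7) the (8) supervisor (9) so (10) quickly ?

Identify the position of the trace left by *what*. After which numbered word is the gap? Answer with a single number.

Pre-movement form: The researcher may offer what to the supervisor so quickly.
The filler 'what' is interpreted as the direct object of 'offer'. Wh-movement fronts it, leaving a gap right after 'offer':
What may the researcher offer ___ to the supervisor so quickly?
'offer' is word 5.

5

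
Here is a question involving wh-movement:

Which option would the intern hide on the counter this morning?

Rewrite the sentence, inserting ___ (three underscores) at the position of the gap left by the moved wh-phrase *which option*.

Before movement: The intern would hide which option on the counter this morning.
'which option' functions as the direct object of 'hide'. The gap is right after 'hide'.

Which option would the intern hide ___ on the counter this morning?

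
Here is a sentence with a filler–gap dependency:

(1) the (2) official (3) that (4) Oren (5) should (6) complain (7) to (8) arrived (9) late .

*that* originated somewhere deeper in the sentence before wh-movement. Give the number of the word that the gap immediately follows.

7

The filler 'that' is interpreted as the object of the preposition 'to'. Wh-movement fronts it, leaving a gap right after 'to':
The official that Oren should complain to ___ arrived late.
'to' is word 7.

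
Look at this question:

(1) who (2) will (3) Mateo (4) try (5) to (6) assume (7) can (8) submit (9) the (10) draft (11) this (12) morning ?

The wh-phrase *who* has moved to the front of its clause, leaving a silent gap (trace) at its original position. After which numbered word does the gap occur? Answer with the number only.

In situ: Mateo will try to assume who can submit the draft this morning.
'who' is the subject of the clause embedded under 'assume'. It moves to the left edge, and the trace sits right after 'assume':
Who will Mateo try to assume ___ can submit the draft this morning?
'assume' is word 6.

6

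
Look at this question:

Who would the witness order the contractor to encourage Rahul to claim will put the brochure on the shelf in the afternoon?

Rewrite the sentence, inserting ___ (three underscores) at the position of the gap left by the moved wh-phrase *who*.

Pre-movement form: The witness would order the contractor to encourage Rahul to claim who will put the brochure on the shelf in the afternoon.
The filler 'who' is interpreted as the subject of the clause embedded under 'claim'. The gap is right after 'claim'.

Who would the witness order the contractor to encourage Rahul to claim ___ will put the brochure on the shelf in the afternoon?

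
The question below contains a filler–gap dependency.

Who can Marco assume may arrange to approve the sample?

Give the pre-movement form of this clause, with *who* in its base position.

Marco can assume who may arrange to approve the sample.

'who' functions as the subject of the clause embedded under 'assume'. It moves to the left edge, and the trace sits right after 'assume':
Who can Marco assume ___ may arrange to approve the sample?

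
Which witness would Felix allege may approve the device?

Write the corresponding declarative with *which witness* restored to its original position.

'which witness' functions as the subject of the clause embedded under 'allege'. Wh-movement fronts it, leaving a gap right after 'allege':
Which witness would Felix allege ___ may approve the device?

Felix would allege which witness may approve the device.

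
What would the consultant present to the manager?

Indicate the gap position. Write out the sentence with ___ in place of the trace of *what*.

What would the consultant present ___ to the manager?

Pre-movement form: The consultant would present what to the manager.
'what' is the direct object of 'present'. The gap is right after 'present'.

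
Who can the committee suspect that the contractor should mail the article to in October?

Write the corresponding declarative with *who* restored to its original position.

'who' is the object of the preposition 'to' (recipient of 'mail'). Fronting leaves a gap immediately after 'to':
Who can the committee suspect that the contractor should mail the article to ___ in October?

The committee can suspect that the contractor should mail the article to who in October.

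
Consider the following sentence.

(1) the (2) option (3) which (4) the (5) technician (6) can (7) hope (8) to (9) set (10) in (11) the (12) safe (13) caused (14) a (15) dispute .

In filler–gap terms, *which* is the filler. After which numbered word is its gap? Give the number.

'which' functions as the direct object of 'set'. It moves to the left edge, and the trace sits right after 'set':
The option which the technician can hope to set ___ in the safe caused a dispute.
'set' is word 9.

9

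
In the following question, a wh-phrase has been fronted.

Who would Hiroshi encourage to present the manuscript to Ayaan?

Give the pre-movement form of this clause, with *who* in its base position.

'who' is the direct object of 'encourage'. Fronting leaves a gap immediately after 'encourage':
Who would Hiroshi encourage ___ to present the manuscript to Ayaan?

Hiroshi would encourage who to present the manuscript to Ayaan.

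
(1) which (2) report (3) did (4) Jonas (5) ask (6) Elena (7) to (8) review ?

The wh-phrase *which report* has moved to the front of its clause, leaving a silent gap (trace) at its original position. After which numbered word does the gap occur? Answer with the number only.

In situ: Jonas did ask Elena to review which report.
'which report' is the direct object of 'review'. It moves to the left edge, and the trace sits right after 'review':
Which report did Jonas ask Elena to review ___?
'review' is word 8.

8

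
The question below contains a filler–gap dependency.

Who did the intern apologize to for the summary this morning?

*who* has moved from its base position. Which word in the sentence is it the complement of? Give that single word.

to

Before movement: The intern did apologize to who for the summary this morning.
'who' functions as the object of the preposition 'to'. Wh-movement fronts it, leaving a gap right after 'to':
Who did the intern apologize to ___ for the summary this morning?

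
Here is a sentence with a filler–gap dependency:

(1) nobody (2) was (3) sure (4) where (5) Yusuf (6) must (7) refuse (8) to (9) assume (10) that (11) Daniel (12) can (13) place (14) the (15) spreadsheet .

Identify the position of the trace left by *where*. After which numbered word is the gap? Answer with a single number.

Underlying clause: Yusuf must refuse to assume that Daniel can place the spreadsheet where.
'where' is the locative complement of 'place'. Wh-movement fronts it, leaving a gap right after 'spreadsheet':
Nobody was sure where Yusuf must refuse to assume that Daniel can place the spreadsheet ___.
'spreadsheet' is word 15.

15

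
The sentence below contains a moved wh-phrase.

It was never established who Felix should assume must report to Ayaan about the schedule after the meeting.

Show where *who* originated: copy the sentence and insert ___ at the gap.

In situ: Felix should assume who must report to Ayaan about the schedule after the meeting.
'who' functions as the subject of the clause embedded under 'assume'. The gap is right after 'assume'.

It was never established who Felix should assume ___ must report to Ayaan about the schedule after the meeting.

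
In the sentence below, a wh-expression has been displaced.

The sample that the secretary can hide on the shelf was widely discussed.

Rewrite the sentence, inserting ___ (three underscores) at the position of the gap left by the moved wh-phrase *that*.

The filler 'that' is interpreted as the direct object of 'hide'. The gap is right after 'hide'.

The sample that the secretary can hide ___ on the shelf was widely discussed.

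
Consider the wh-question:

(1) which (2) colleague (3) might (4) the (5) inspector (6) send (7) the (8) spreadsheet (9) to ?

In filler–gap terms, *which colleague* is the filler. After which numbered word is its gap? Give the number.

9

Pre-movement form: The inspector might send the spreadsheet to which colleague.
The filler 'which colleague' is interpreted as the object of the preposition 'to' (recipient of 'send'). Wh-movement fronts it, leaving a gap right after 'to':
Which colleague might the inspector send the spreadsheet to ___?
'to' is word 9.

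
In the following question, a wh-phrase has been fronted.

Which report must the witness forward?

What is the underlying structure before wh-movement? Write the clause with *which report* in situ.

'which report' functions as the direct object of 'forward'. Wh-movement fronts it, leaving a gap right after 'forward':
Which report must the witness forward ___?

The witness must forward which report.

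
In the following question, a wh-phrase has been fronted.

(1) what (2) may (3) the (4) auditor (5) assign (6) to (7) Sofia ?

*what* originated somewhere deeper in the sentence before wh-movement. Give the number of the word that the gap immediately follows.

5

Before movement: The auditor may assign what to Sofia.
The filler 'what' is interpreted as the direct object of 'assign'. Wh-movement fronts it, leaving a gap right after 'assign':
What may the auditor assign ___ to Sofia?
'assign' is word 5.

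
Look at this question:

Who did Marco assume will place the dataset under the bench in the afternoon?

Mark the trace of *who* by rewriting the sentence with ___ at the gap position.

Underlying clause: Marco did assume who will place the dataset under the bench in the afternoon.
The filler 'who' is interpreted as the subject of the clause embedded under 'assume'. The gap is right after 'assume'.

Who did Marco assume ___ will place the dataset under the bench in the afternoon?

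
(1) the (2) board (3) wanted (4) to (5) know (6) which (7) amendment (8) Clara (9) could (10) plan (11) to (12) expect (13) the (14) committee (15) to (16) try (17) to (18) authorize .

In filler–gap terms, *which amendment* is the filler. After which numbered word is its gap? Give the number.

18

Before movement: Clara could plan to expect the committee to try to authorize which amendment.
'which amendment' functions as the direct object of 'authorize'. Fronting leaves a gap immediately after 'authorize':
The board wanted to know which amendment Clara could plan to expect the committee to try to authorize ___.
'authorize' is word 18.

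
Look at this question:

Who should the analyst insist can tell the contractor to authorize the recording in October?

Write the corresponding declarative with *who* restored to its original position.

The analyst should insist who can tell the contractor to authorize the recording in October.

The filler 'who' is interpreted as the subject of the clause embedded under 'insist'. Fronting leaves a gap immediately after 'insist':
Who should the analyst insist ___ can tell the contractor to authorize the recording in October?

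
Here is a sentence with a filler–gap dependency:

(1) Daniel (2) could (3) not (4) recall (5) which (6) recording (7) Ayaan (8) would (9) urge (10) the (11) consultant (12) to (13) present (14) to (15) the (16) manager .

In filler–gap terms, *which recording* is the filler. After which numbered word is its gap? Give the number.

Pre-movement form: Ayaan would urge the consultant to present which recording to the manager.
The filler 'which recording' is interpreted as the direct object of 'present'. Wh-movement fronts it, leaving a gap right after 'present':
Daniel could not recall which recording Ayaan would urge the consultant to present ___ to the manager.
'present' is word 13.

13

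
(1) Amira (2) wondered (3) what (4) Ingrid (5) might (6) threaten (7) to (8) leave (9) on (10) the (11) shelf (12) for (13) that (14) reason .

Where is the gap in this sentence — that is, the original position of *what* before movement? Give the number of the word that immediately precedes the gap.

8

Before movement: Ingrid might threaten to leave what on the shelf for that reason.
'what' functions as the direct object of 'leave'. Wh-movement fronts it, leaving a gap right after 'leave':
Amira wondered what Ingrid might threaten to leave ___ on the shelf for that reason.
'leave' is word 8.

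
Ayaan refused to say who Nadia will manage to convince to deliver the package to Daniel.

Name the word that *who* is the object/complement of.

In situ: Nadia will manage to convince who to deliver the package to Daniel.
'who' is the direct object of 'convince'. Fronting leaves a gap immediately after 'convince':
Ayaan refused to say who Nadia will manage to convince ___ to deliver the package to Daniel.

convince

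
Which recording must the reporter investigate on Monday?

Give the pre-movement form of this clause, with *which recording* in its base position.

The reporter must investigate which recording on Monday.

The filler 'which recording' is interpreted as the direct object of 'investigate'. Fronting leaves a gap immediately after 'investigate':
Which recording must the reporter investigate ___ on Monday?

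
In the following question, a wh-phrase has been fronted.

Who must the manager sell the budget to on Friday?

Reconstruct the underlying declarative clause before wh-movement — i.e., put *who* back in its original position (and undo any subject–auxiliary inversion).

The manager must sell the budget to who on Friday.

'who' is the object of the preposition 'to' (recipient of 'sell'). It moves to the left edge, and the trace sits right after 'to':
Who must the manager sell the budget to ___ on Friday?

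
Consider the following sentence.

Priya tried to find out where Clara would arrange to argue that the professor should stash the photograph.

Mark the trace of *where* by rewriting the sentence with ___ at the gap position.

Priya tried to find out where Clara would arrange to argue that the professor should stash the photograph ___.

Before movement: Clara would arrange to argue that the professor should stash the photograph where.
The filler 'where' is interpreted as the locative complement of 'stash'. The gap is right after 'photograph'.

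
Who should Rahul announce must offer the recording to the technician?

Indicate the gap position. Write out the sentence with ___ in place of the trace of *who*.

In situ: Rahul should announce who must offer the recording to the technician.
The filler 'who' is interpreted as the subject of the clause embedded under 'announce'. The gap is right after 'announce'.

Who should Rahul announce ___ must offer the recording to the technician?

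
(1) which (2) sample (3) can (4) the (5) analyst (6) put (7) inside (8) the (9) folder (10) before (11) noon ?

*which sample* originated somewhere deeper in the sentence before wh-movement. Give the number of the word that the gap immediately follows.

In situ: The analyst can put which sample inside the folder before noon.
The filler 'which sample' is interpreted as the direct object of 'put'. Fronting leaves a gap immediately after 'put':
Which sample can the analyst put ___ inside the folder before noon?
'put' is word 6.

6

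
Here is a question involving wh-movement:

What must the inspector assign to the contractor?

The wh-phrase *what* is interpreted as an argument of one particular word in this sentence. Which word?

Underlying clause: The inspector must assign what to the contractor.
'what' is the direct object of 'assign'. Wh-movement fronts it, leaving a gap right after 'assign':
What must the inspector assign ___ to the contractor?

assign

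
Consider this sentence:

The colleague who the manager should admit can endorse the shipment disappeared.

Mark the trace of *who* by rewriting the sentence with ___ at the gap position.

The filler 'who' is interpreted as the subject of the clause embedded under 'admit'. The gap is right after 'admit'.

The colleague who the manager should admit ___ can endorse the shipment disappeared.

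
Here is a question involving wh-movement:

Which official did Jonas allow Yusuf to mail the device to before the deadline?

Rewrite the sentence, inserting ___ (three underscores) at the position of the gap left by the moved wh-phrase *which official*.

Pre-movement form: Jonas did allow Yusuf to mail the device to which official before the deadline.
The filler 'which official' is interpreted as the object of the preposition 'to' (recipient of 'mail'). The gap is right after 'to'.

Which official did Jonas allow Yusuf to mail the device to ___ before the deadline?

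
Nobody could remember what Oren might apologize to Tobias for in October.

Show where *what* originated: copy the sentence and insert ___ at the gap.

In situ: Oren might apologize to Tobias for what in October.
The filler 'what' is interpreted as the object of the preposition 'for'. The gap is right after 'for'.

Nobody could remember what Oren might apologize to Tobias for ___ in October.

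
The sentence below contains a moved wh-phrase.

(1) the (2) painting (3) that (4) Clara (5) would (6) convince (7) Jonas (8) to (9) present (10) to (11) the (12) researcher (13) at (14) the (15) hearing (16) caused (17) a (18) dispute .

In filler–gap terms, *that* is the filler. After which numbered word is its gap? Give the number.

'that' is the direct object of 'present'. It moves to the left edge, and the trace sits right after 'present':
The painting that Clara would convince Jonas to present ___ to the researcher at the hearing caused a dispute.
'present' is word 9.

9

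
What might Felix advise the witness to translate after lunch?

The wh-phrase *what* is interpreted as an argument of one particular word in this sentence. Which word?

Underlying clause: Felix might advise the witness to translate what after lunch.
The filler 'what' is interpreted as the direct object of 'translate'. Wh-movement fronts it, leaving a gap right after 'translate':
What might Felix advise the witness to translate ___ after lunch?

translate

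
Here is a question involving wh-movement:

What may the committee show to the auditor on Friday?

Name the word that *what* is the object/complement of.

Underlying clause: The committee may show what to the auditor on Friday.
'what' functions as the direct object of 'show'. It moves to the left edge, and the trace sits right after 'show':
What may the committee show ___ to the auditor on Friday?

show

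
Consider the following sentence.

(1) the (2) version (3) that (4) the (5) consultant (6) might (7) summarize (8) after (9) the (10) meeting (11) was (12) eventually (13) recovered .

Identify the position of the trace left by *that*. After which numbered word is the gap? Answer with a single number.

'that' is the direct object of 'summarize'. Fronting leaves a gap immediately after 'summarize':
The version that the consultant might summarize ___ after the meeting was eventually recovered.
'summarize' is word 7.

7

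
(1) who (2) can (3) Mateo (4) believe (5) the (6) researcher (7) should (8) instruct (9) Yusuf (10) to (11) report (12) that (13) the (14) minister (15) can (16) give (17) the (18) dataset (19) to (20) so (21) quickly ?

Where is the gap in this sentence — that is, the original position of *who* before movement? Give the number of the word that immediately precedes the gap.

19

In situ: Mateo can believe the researcher should instruct Yusuf to report that the minister can give the dataset to who so quickly.
'who' is the object of the preposition 'to' (recipient of 'give'). Wh-movement fronts it, leaving a gap right after 'to':
Who can Mateo believe the researcher should instruct Yusuf to report that the minister can give the dataset to ___ so quickly?
'to' is word 19.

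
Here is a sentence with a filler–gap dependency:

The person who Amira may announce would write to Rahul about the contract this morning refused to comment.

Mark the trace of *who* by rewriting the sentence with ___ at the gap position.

The person who Amira may announce ___ would write to Rahul about the contract this morning refused to comment.

The filler 'who' is interpreted as the subject of the clause embedded under 'announce'. The gap is right after 'announce'.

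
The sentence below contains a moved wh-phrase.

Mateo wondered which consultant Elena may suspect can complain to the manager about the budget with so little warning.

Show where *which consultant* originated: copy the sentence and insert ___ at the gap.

Underlying clause: Elena may suspect which consultant can complain to the manager about the budget with so little warning.
'which consultant' is the subject of the clause embedded under 'suspect'. The gap is right after 'suspect'.

Mateo wondered which consultant Elena may suspect ___ can complain to the manager about the budget with so little warning.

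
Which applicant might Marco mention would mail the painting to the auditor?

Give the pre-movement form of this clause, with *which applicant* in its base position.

'which applicant' is the subject of the clause embedded under 'mention'. Wh-movement fronts it, leaving a gap right after 'mention':
Which applicant might Marco mention ___ would mail the painting to the auditor?

Marco might mention which applicant would mail the painting to the auditor.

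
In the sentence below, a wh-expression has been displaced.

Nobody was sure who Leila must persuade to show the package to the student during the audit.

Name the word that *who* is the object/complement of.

Before movement: Leila must persuade who to show the package to the student during the audit.
The filler 'who' is interpreted as the direct object of 'persuade'. It moves to the left edge, and the trace sits right after 'persuade':
Nobody was sure who Leila must persuade ___ to show the package to the student during the audit.

persuade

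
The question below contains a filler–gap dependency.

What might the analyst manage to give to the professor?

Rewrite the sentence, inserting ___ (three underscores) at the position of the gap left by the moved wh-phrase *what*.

What might the analyst manage to give ___ to the professor?

Underlying clause: The analyst might manage to give what to the professor.
The filler 'what' is interpreted as the direct object of 'give'. The gap is right after 'give'.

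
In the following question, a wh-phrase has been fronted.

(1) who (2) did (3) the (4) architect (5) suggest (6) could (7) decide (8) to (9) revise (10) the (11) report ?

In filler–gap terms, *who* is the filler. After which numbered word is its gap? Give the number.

5

Pre-movement form: The architect did suggest who could decide to revise the report.
The filler 'who' is interpreted as the subject of the clause embedded under 'suggest'. It moves to the left edge, and the trace sits right after 'suggest':
Who did the architect suggest ___ could decide to revise the report?
'suggest' is word 5.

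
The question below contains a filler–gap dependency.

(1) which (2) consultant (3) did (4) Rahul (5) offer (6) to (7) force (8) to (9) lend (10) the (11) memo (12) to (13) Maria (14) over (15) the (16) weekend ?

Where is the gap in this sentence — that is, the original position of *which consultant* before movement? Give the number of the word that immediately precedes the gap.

Before movement: Rahul did offer to force which consultant to lend the memo to Maria over the weekend.
The filler 'which consultant' is interpreted as the direct object of 'force'. Fronting leaves a gap immediately after 'force':
Which consultant did Rahul offer to force ___ to lend the memo to Maria over the weekend?
'force' is word 7.

7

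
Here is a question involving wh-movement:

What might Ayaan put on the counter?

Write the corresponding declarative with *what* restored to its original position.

The filler 'what' is interpreted as the direct object of 'put'. Wh-movement fronts it, leaving a gap right after 'put':
What might Ayaan put ___ on the counter?

Ayaan might put what on the counter.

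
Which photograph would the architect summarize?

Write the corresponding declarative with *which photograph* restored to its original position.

The architect would summarize which photograph.

The filler 'which photograph' is interpreted as the direct object of 'summarize'. Wh-movement fronts it, leaving a gap right after 'summarize':
Which photograph would the architect summarize ___?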